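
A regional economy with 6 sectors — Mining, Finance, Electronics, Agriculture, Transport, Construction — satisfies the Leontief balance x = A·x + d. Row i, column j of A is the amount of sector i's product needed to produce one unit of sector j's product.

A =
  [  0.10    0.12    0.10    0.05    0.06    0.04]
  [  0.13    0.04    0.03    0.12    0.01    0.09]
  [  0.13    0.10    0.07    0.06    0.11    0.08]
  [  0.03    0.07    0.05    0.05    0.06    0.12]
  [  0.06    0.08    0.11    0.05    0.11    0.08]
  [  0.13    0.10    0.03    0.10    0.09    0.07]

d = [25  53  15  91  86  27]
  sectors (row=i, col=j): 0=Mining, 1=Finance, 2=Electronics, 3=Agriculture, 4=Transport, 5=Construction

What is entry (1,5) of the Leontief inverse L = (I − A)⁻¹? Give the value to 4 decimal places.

L[1,5] = 0.1509

Form M = I − A:
  [  0.90   -0.12   -0.10   -0.05   -0.06   -0.04]
  [ -0.13    0.96   -0.03   -0.12   -0.01   -0.09]
  [ -0.13   -0.10    0.93   -0.06   -0.11   -0.08]
  [ -0.03   -0.07   -0.05    0.95   -0.06   -0.12]
  [ -0.06   -0.08   -0.11   -0.05    0.89   -0.08]
  [ -0.13   -0.10   -0.03   -0.10   -0.09    0.93]
Leontief inverse L = M⁻¹:
  [  1.1897    0.1950    0.1582    0.1151    0.1207    0.1089]
  [  0.2035    1.1091    0.0794    0.1750    0.0631    0.1509]
  [  0.2319    0.1896    1.1405    0.1347    0.1839    0.1596]
  [  0.1024    0.1310    0.0937    1.1051    0.1124    0.1774]
  [  0.1528    0.1600    0.1725    0.1174    1.1805    0.1536]
  [  0.2215    0.1822    0.0942    0.1694    0.1559    1.1458]
Total output x = L · d:
  x_0 = 1.1897·25 + 0.1950·53 + 0.1582·15 + 0.1151·91 + 0.1207·86 + 0.1089·27 = 66.2418
  x_1 = 0.2035·25 + 1.1091·53 + 0.0794·15 + 0.1750·91 + 0.0631·86 + 0.1509·27 = 90.4876
  x_2 = 0.2319·25 + 0.1896·53 + 1.1405·15 + 0.1347·91 + 0.1839·86 + 0.1596·27 = 65.3354
  x_3 = 0.1024·25 + 0.1310·53 + 0.0937·15 + 1.1051·91 + 0.1124·86 + 0.1774·27 = 125.9233
  x_4 = 0.1528·25 + 0.1600·53 + 0.1725·15 + 0.1174·91 + 1.1805·86 + 0.1536·27 = 131.2429
  x_5 = 0.2215·25 + 0.1822·53 + 0.0942·15 + 0.1694·91 + 0.1559·86 + 1.1458·27 = 76.3704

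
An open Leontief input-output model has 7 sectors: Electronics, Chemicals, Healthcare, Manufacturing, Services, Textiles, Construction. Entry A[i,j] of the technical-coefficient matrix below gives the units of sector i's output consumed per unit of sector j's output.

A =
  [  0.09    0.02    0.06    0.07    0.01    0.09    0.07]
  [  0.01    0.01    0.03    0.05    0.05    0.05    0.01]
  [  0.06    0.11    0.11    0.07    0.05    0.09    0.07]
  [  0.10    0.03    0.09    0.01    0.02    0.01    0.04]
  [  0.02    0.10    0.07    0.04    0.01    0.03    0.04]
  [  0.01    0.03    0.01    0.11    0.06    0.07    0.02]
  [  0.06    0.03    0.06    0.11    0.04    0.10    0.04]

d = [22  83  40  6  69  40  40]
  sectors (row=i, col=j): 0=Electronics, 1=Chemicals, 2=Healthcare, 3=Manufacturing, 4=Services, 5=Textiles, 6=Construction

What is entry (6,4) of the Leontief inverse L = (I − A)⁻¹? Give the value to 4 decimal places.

L[6,4] = 0.0642

Form M = I − A:
  [  0.91   -0.02   -0.06   -0.07   -0.01   -0.09   -0.07]
  [ -0.01    0.99   -0.03   -0.05   -0.05   -0.05   -0.01]
  [ -0.06   -0.11    0.89   -0.07   -0.05   -0.09   -0.07]
  [ -0.10   -0.03   -0.09    0.99   -0.02   -0.01   -0.04]
  [ -0.02   -0.10   -0.07   -0.04    0.99   -0.03   -0.04]
  [ -0.01   -0.03   -0.01   -0.11   -0.06    0.93   -0.02]
  [ -0.06   -0.03   -0.06   -0.11   -0.04   -0.10    0.96]
Leontief inverse L = M⁻¹:
  [  1.1276    0.0479    0.1002    0.1165    0.0334    0.1344    0.0991]
  [  0.0259    1.0273    0.0506    0.0699    0.0612    0.0678    0.0232]
  [  0.1030    0.1513    1.1640    0.1286    0.0832    0.1462    0.1058]
  [  0.1292    0.0552    0.1240    1.0447    0.0369    0.0469    0.0651]
  [  0.0429    0.1217    0.0998    0.0711    1.0292    0.0606    0.0588]
  [  0.0342    0.0510    0.0385    0.1364    0.0754    1.0930    0.0374]
  [  0.0979    0.0613    0.1030    0.1544    0.0642    0.1414    1.0690]
Total output x = L · d:
  x_0 = 1.1276·22 + 0.0479·83 + 0.1002·40 + 0.1165·6 + 0.0334·69 + 0.1344·40 + 0.0991·40 = 45.1307
  x_1 = 0.0259·22 + 1.0273·83 + 0.0506·40 + 0.0699·6 + 0.0612·69 + 0.0678·40 + 0.0232·40 = 96.1380
  x_2 = 0.1030·22 + 0.1513·83 + 1.1640·40 + 0.1286·6 + 0.0832·69 + 0.1462·40 + 0.1058·40 = 77.9782
  x_3 = 0.1292·22 + 0.0552·83 + 0.1240·40 + 1.0447·6 + 0.0369·69 + 0.0469·40 + 0.0651·40 = 25.6798
  x_4 = 0.0429·22 + 0.1217·83 + 0.0998·40 + 0.0711·6 + 1.0292·69 + 0.0606·40 + 0.0588·40 = 91.2525
  x_5 = 0.0342·22 + 0.0510·83 + 0.0385·40 + 0.1364·6 + 0.0754·69 + 1.0930·40 + 0.0374·40 = 57.7610
  x_6 = 0.0979·22 + 0.0613·83 + 0.1030·40 + 0.1544·6 + 0.0642·69 + 0.1414·40 + 1.0690·40 = 65.1267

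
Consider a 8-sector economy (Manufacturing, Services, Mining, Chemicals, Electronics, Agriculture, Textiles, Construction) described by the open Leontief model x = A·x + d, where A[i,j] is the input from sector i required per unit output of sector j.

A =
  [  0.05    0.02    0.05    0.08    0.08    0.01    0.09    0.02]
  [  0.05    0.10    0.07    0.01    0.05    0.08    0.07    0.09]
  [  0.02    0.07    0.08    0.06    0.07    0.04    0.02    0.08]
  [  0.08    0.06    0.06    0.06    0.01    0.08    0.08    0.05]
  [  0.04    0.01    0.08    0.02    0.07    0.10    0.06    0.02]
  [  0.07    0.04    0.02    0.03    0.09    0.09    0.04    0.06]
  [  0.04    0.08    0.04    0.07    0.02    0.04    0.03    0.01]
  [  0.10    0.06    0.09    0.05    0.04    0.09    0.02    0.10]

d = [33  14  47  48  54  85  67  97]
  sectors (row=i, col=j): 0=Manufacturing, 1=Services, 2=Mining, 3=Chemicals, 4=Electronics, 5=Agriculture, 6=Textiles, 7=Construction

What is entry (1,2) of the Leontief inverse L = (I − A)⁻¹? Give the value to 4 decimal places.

L[1,2] = 0.1282

Form M = I − A:
  [  0.95   -0.02   -0.05   -0.08   -0.08   -0.01   -0.09   -0.02]
  [ -0.05    0.90   -0.07   -0.01   -0.05   -0.08   -0.07   -0.09]
  [ -0.02   -0.07    0.92   -0.06   -0.07   -0.04   -0.02   -0.08]
  [ -0.08   -0.06   -0.06    0.94   -0.01   -0.08   -0.08   -0.05]
  [ -0.04   -0.01   -0.08   -0.02    0.93   -0.10   -0.06   -0.02]
  [ -0.07   -0.04   -0.02   -0.03   -0.09    0.91   -0.04   -0.06]
  [ -0.04   -0.08   -0.04   -0.07   -0.02   -0.04    0.97   -0.01]
  [ -0.10   -0.06   -0.09   -0.05   -0.04   -0.09   -0.02    0.90]
Leontief inverse L = M⁻¹:
  [  1.0870    0.0575    0.0928    0.1155    0.1151    0.0546    0.1269    0.0522]
  [  0.1029    1.1543    0.1282    0.0523    0.1037    0.1437    0.1151    0.1452]
  [  0.0660    0.1154    1.1328    0.0960    0.1144    0.0970    0.0595    0.1287]
  [  0.1285    0.1090    0.1099    1.1028    0.0568    0.1340    0.1240    0.0964]
  [  0.0768    0.0455    0.1205    0.0530    1.1125    0.1466    0.0933    0.0554]
  [  0.1151    0.0783    0.0666    0.0656    0.1366    1.1442    0.0808    0.1002]
  [  0.0733    0.1155    0.0758    0.0974    0.0517    0.0796    1.0630    0.0436]
  [  0.1579    0.1134    0.1519    0.0983    0.0986    0.1555    0.0705    1.1583]
Total output x = L · d:
  x_0 = 1.0870·33 + 0.0575·14 + 0.0928·47 + 0.1155·48 + 0.1151·54 + 0.0546·85 + 0.1269·67 + 0.0522·97 = 71.0034
  x_1 = 0.1029·33 + 1.1543·14 + 0.1282·47 + 0.0523·48 + 0.1037·54 + 0.1437·85 + 0.1151·67 + 0.1452·97 = 67.7043
  x_2 = 0.0660·33 + 0.1154·14 + 1.1328·47 + 0.0960·48 + 0.1144·54 + 0.0970·85 + 0.0595·67 + 0.1287·97 = 92.5338
  x_3 = 0.1285·33 + 0.1090·14 + 0.1099·47 + 1.1028·48 + 0.0568·54 + 0.1340·85 + 0.1240·67 + 0.0964·97 = 95.9803
  x_4 = 0.0768·33 + 0.0455·14 + 0.1205·47 + 0.0530·48 + 1.1125·54 + 0.1466·85 + 0.0933·67 + 0.0554·97 = 95.5441
  x_5 = 0.1151·33 + 0.0783·14 + 0.0666·47 + 0.0656·48 + 0.1366·54 + 1.1442·85 + 0.0808·67 + 0.1002·97 = 130.9396
  x_6 = 0.0733·33 + 0.1155·14 + 0.0758·47 + 0.0974·48 + 0.0517·54 + 0.0796·85 + 1.0630·67 + 0.0436·97 = 97.2862
  x_7 = 0.1579·33 + 0.1134·14 + 0.1519·47 + 0.0983·48 + 0.0986·54 + 0.1555·85 + 0.0705·67 + 1.1583·97 = 154.2686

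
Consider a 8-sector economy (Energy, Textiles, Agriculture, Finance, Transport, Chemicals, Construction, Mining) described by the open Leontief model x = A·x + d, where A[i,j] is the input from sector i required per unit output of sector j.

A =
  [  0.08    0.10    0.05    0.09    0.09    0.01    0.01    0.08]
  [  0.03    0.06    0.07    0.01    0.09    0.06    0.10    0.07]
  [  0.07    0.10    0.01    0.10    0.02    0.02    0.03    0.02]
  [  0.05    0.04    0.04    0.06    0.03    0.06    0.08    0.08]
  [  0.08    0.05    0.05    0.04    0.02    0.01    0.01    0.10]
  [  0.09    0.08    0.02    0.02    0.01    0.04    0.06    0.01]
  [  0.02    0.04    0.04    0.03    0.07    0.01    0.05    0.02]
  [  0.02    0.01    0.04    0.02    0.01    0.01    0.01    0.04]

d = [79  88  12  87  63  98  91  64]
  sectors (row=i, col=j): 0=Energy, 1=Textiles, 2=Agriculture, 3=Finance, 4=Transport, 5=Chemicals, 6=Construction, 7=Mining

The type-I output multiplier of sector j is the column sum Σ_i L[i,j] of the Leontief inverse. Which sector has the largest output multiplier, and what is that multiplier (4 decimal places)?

Textiles (1.7540)

Form M = I − A:
  [  0.92   -0.10   -0.05   -0.09   -0.09   -0.01   -0.01   -0.08]
  [ -0.03    0.94   -0.07   -0.01   -0.09   -0.06   -0.10   -0.07]
  [ -0.07   -0.10    0.99   -0.10   -0.02   -0.02   -0.03   -0.02]
  [ -0.05   -0.04   -0.04    0.94   -0.03   -0.06   -0.08   -0.08]
  [ -0.08   -0.05   -0.05   -0.04    0.98   -0.01   -0.01   -0.10]
  [ -0.09   -0.08   -0.02   -0.02   -0.01    0.96   -0.06   -0.01]
  [ -0.02   -0.04   -0.04   -0.03   -0.07   -0.01    0.95   -0.02]
  [ -0.02   -0.01   -0.04   -0.02   -0.01   -0.01   -0.01    0.96]
Leontief inverse L = M⁻¹:
  [  1.1236    0.1472    0.0866    0.1288    0.1274    0.0339    0.0458    0.1315]
  [  0.0694    1.1036    0.1007    0.0425    0.1223    0.0782    0.1310    0.1082]
  [  0.1016    0.1363    1.0384    0.1280    0.0524    0.0410    0.0627    0.0579]
  [  0.0846    0.0783    0.0675    1.0901    0.0595    0.0783    0.1098    0.1143]
  [  0.1089    0.0828    0.0740    0.0680    1.0455    0.0247    0.0319    0.1322]
  [  0.1192    0.1155    0.0445    0.0452    0.0412    1.0556    0.0861    0.0401]
  [  0.0435    0.0656    0.0589    0.0505    0.0898    0.0215    1.0689    0.0457]
  [  0.0330    0.0246    0.0494    0.0329    0.0196    0.0163    0.0196    1.0526]
Total output x = L · d:
  x_0 = 1.1236·79 + 0.1472·88 + 0.0866·12 + 0.1288·87 + 0.1274·63 + 0.0339·98 + 0.0458·91 + 0.1315·64 = 137.8933
  x_1 = 0.0694·79 + 1.1036·88 + 0.1007·12 + 0.0425·87 + 0.1223·63 + 0.0782·98 + 0.1310·91 + 0.1082·64 = 141.7270
  x_2 = 0.1016·79 + 0.1363·88 + 1.0384·12 + 0.1280·87 + 0.0524·63 + 0.0410·98 + 0.0627·91 + 0.0579·64 = 60.3531
  x_3 = 0.0846·79 + 0.0783·88 + 0.0675·12 + 1.0901·87 + 0.0595·63 + 0.0783·98 + 0.1098·91 + 0.1143·64 = 137.9532
  x_4 = 0.1089·79 + 0.0828·88 + 0.0740·12 + 0.0680·87 + 1.0455·63 + 0.0247·98 + 0.0319·91 + 0.1322·64 = 102.3490
  x_5 = 0.1192·79 + 0.1155·88 + 0.0445·12 + 0.0452·87 + 0.0412·63 + 1.0556·98 + 0.0861·91 + 0.0401·64 = 140.4961
  x_6 = 0.0435·79 + 0.0656·88 + 0.0589·12 + 0.0505·87 + 0.0898·63 + 0.0215·98 + 1.0689·91 + 0.0457·64 = 122.2665
  x_7 = 0.0330·79 + 0.0246·88 + 0.0494·12 + 0.0329·87 + 0.0196·63 + 0.0163·98 + 0.0196·91 + 1.0526·64 = 80.2078
Output multipliers (column sums of L):
  Energy: 1.6839
  Textiles: 1.7540
  Agriculture: 1.5200
  Finance: 1.5859
  Transport: 1.5578
  Chemicals: 1.3496
  Construction: 1.5559
  Mining: 1.6824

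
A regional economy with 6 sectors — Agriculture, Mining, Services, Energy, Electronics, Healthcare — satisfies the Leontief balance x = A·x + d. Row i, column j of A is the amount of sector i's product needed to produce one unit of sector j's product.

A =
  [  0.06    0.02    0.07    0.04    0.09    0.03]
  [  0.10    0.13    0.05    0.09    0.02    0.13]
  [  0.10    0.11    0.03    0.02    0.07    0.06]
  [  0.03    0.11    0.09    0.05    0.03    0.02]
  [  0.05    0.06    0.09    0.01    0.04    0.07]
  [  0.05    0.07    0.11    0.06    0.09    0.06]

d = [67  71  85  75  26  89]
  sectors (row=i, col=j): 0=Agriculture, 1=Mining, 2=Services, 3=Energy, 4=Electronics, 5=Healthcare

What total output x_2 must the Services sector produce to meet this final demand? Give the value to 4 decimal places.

Form M = I − A:
  [  0.94   -0.02   -0.07   -0.04   -0.09   -0.03]
  [ -0.10    0.87   -0.05   -0.09   -0.02   -0.13]
  [ -0.10   -0.11    0.97   -0.02   -0.07   -0.06]
  [ -0.03   -0.11   -0.09    0.95   -0.03   -0.02]
  [ -0.05   -0.06   -0.09   -0.01    0.96   -0.07]
  [ -0.05   -0.07   -0.11   -0.06   -0.09    0.94]
Leontief inverse L = M⁻¹:
  [  1.0927    0.0589    0.1051    0.0588    0.1188    0.0598]
  [  0.1582    1.2045    0.1138    0.1357    0.0700    0.1870]
  [  0.1446    0.1618    1.0763    0.0518    0.1068    0.1047]
  [  0.0714    0.1627    0.1258    1.0781    0.0586    0.0601]
  [  0.0884    0.1048    0.1265    0.0343    1.0724    0.1060]
  [  0.0998    0.1322    0.1602    0.0914    0.1304    1.1072]
Total output x = L · d:
  x_0 = 1.0927·67 + 0.0589·71 + 0.1051·85 + 0.0588·75 + 0.1188·26 + 0.0598·89 = 99.1479
  x_1 = 0.1582·67 + 1.2045·71 + 0.1138·85 + 0.1357·75 + 0.0700·26 + 0.1870·89 = 134.4343
  x_2 = 0.1446·67 + 0.1618·71 + 1.0763·85 + 0.0518·75 + 0.1068·26 + 0.1047·89 = 128.6459
  x_3 = 0.0714·67 + 0.1627·71 + 0.1258·85 + 1.0781·75 + 0.0586·26 + 0.0601·89 = 114.7683
  x_4 = 0.0884·67 + 0.1048·71 + 0.1265·85 + 0.0343·75 + 1.0724·26 + 0.1060·89 = 64.0025
  x_5 = 0.0998·67 + 0.1322·71 + 0.1602·85 + 0.0914·75 + 0.1304·26 + 1.1072·89 = 138.4736

128.6459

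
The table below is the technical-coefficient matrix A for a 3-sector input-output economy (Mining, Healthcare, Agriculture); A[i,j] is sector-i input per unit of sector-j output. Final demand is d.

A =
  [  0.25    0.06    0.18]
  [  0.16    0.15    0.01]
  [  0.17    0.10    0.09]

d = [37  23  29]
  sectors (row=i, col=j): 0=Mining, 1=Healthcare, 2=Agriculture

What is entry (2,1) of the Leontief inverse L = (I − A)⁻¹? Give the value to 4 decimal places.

Form M = I − A:
  [  0.75   -0.06   -0.18]
  [ -0.16    0.85   -0.01]
  [ -0.17   -0.10    0.91]
Leontief inverse L = M⁻¹:
  [  1.4262    0.1340    0.2836]
  [  0.2719    1.2036    0.0670]
  [  0.2963    0.1573    1.1592]
Total output x = L · d:
  x_0 = 1.4262·37 + 0.1340·23 + 0.2836·29 = 64.0762
  x_1 = 0.2719·37 + 1.2036·23 + 0.0670·29 = 39.6873
  x_2 = 0.2963·37 + 0.1573·23 + 1.1592·29 = 48.1997

L[2,1] = 0.1573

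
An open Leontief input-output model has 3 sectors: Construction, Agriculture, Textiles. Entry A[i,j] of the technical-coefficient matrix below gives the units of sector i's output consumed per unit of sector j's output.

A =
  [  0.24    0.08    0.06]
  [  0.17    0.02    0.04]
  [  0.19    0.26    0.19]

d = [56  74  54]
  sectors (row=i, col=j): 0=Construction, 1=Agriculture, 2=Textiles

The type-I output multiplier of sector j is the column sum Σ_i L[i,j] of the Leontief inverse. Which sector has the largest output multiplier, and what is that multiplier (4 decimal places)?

Form M = I − A:
  [  0.76   -0.08   -0.06]
  [ -0.17    0.98   -0.04]
  [ -0.19   -0.26    0.81]
Leontief inverse L = M⁻¹:
  [  1.3745    0.1411    0.1088]
  [  0.2549    1.0601    0.0712]
  [  0.4043    0.3734    1.2830]
Total output x = L · d:
  x_0 = 1.3745·56 + 0.1411·74 + 0.1088·54 = 93.2877
  x_1 = 0.2549·56 + 1.0601·74 + 0.0712·54 = 96.5722
  x_2 = 0.4043·56 + 0.3734·74 + 1.2830·54 = 119.5475
Output multipliers (column sums of L):
  Construction: 2.0337
  Agriculture: 1.5746
  Textiles: 1.4630

Construction (2.0337)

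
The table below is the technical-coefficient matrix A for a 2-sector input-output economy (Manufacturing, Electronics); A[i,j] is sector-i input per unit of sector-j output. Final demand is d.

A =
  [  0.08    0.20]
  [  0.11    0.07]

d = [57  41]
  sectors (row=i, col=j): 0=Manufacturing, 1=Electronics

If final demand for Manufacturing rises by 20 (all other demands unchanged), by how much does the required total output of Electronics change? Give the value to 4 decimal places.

Form M = I − A:
  [  0.92   -0.20]
  [ -0.11    0.93]
Leontief inverse L = M⁻¹:
  [  1.1156    0.2399]
  [  0.1320    1.1036]
Total output x = L · d:
  x_0 = 1.1156·57 + 0.2399·41 = 73.4285
  x_1 = 0.1320·57 + 1.1036·41 = 52.7711
Δx_1 = L[1,0] · Δd_0 = 0.1320 · 20 = 2.6392

2.6392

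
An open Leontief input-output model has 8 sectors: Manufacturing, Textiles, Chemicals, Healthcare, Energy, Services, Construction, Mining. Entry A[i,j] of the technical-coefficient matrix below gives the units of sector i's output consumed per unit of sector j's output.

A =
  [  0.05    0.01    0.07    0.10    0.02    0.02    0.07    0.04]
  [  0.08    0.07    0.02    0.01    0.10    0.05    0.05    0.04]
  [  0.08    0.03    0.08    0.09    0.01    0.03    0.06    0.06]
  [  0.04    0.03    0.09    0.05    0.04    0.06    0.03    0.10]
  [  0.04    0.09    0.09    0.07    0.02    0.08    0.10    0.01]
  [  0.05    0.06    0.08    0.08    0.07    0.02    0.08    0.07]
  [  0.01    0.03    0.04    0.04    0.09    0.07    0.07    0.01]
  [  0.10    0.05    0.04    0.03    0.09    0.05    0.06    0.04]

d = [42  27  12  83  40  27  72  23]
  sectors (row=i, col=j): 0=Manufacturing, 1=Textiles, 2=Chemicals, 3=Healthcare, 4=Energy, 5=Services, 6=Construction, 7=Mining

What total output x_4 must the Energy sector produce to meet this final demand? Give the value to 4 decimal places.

Form M = I − A:
  [  0.95   -0.01   -0.07   -0.10   -0.02   -0.02   -0.07   -0.04]
  [ -0.08    0.93   -0.02   -0.01   -0.10   -0.05   -0.05   -0.04]
  [ -0.08   -0.03    0.92   -0.09   -0.01   -0.03   -0.06   -0.06]
  [ -0.04   -0.03   -0.09    0.95   -0.04   -0.06   -0.03   -0.10]
  [ -0.04   -0.09   -0.09   -0.07    0.98   -0.08   -0.10   -0.01]
  [ -0.05   -0.06   -0.08   -0.08   -0.07    0.98   -0.08   -0.07]
  [ -0.01   -0.03   -0.04   -0.04   -0.09   -0.07    0.93   -0.01]
  [ -0.10   -0.05   -0.04   -0.03   -0.09   -0.05   -0.06    0.96]
Leontief inverse L = M⁻¹:
  [  1.0852    0.0360    0.1149    0.1408    0.0534    0.0522    0.1106    0.0741]
  [  0.1201    1.1067    0.0673    0.0548    0.1402    0.0866    0.1017    0.0699]
  [  0.1231    0.0600    1.1306    0.1375    0.0494    0.0653    0.1072    0.0990]
  [  0.0875    0.0650    0.1413    1.0978    0.0816    0.0961    0.0806    0.1382]
  [  0.0868    0.1287    0.1455    0.1215    1.0695    0.1213    0.1556    0.0523]
  [  0.0998    0.1003    0.1377    0.1323    0.1180    1.0650    0.1375    0.1110]
  [  0.0420    0.0624    0.0836    0.0790    0.1245    0.1032    1.1145    0.0382]
  [  0.1431    0.0871    0.0930    0.0808    0.1317    0.0890    0.1152    1.0745]
Total output x = L · d:
  x_0 = 1.0852·42 + 0.0360·27 + 0.1149·12 + 0.1408·83 + 0.0534·40 + 0.0522·27 + 0.1106·72 + 0.0741·23 = 72.8312
  x_1 = 0.1201·42 + 1.1067·27 + 0.0673·12 + 0.0548·83 + 0.1402·40 + 0.0866·27 + 0.1017·72 + 0.0699·23 = 57.1512
  x_2 = 0.1231·42 + 0.0600·27 + 1.1306·12 + 0.1375·83 + 0.0494·40 + 0.0653·27 + 0.1072·72 + 0.0990·23 = 45.5021
  x_3 = 0.0875·42 + 0.0650·27 + 0.1413·12 + 1.0978·83 + 0.0816·40 + 0.0961·27 + 0.0806·72 + 0.1382·23 = 113.0841
  x_4 = 0.0868·42 + 0.1287·27 + 0.1455·12 + 0.1215·83 + 1.0695·40 + 0.1213·27 + 0.1556·72 + 0.0523·23 = 77.4110
  x_5 = 0.0998·42 + 0.1003·27 + 0.1377·12 + 0.1323·83 + 0.1180·40 + 1.0650·27 + 0.1375·72 + 0.1110·23 = 65.4575
  x_6 = 0.0420·42 + 0.0624·27 + 0.0836·12 + 0.0790·83 + 0.1245·40 + 0.1032·27 + 1.1145·72 + 0.0382·23 = 99.8967
  x_7 = 0.1431·42 + 0.0871·27 + 0.0930·12 + 0.0808·83 + 0.1317·40 + 0.0890·27 + 0.1152·72 + 1.0745·23 = 56.8614

77.4110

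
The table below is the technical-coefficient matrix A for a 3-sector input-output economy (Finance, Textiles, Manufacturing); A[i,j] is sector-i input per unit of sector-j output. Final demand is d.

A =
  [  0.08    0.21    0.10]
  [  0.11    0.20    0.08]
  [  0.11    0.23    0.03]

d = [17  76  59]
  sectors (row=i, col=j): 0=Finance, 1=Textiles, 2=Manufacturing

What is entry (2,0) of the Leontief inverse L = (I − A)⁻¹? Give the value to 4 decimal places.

Form M = I − A:
  [  0.92   -0.21   -0.10]
  [ -0.11    0.80   -0.08]
  [ -0.11   -0.23    0.97]
Leontief inverse L = M⁻¹:
  [  1.1454    0.3428    0.1464]
  [  0.1746    1.3326    0.1279]
  [  0.1713    0.3548    1.0779]
Total output x = L · d:
  x_0 = 1.1454·17 + 0.3428·76 + 0.1464·59 = 54.1567
  x_1 = 0.1746·17 + 1.3326·76 + 0.1279·59 = 111.7939
  x_2 = 0.1713·17 + 0.3548·76 + 1.0779·59 = 93.4741

L[2,0] = 0.1713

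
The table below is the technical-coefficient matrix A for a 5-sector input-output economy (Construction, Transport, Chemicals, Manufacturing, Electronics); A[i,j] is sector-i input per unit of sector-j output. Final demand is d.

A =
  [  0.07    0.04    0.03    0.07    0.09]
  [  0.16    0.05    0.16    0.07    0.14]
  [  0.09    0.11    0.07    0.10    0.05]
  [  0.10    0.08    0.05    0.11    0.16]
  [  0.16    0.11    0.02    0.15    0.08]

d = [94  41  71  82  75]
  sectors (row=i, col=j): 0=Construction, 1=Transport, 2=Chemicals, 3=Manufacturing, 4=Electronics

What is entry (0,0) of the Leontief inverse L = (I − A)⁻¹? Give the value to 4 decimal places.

Form M = I − A:
  [  0.93   -0.04   -0.03   -0.07   -0.09]
  [ -0.16    0.95   -0.16   -0.07   -0.14]
  [ -0.09   -0.11    0.93   -0.10   -0.05]
  [ -0.10   -0.08   -0.05    0.89   -0.16]
  [ -0.16   -0.11   -0.02   -0.15    0.92]
Leontief inverse L = M⁻¹:
  [  1.1348    0.0829    0.0609    0.1278    0.1492]
  [  0.2765    1.1324    0.2184    0.1761    0.2419]
  [  0.1796    0.1680    1.1223    0.1762    0.1348]
  [  0.2108    0.1526    0.1036    1.2075    0.2595]
  [  0.2687    0.1783    0.0780    0.2440    1.1871]
Total output x = L · d:
  x_0 = 1.1348·94 + 0.0829·41 + 0.0609·71 + 0.1278·82 + 0.1492·75 = 136.0606
  x_1 = 0.2765·94 + 1.1324·41 + 0.2184·71 + 0.1761·82 + 0.2419·75 = 120.5094
  x_2 = 0.1796·94 + 0.1680·41 + 1.1223·71 + 0.1762·82 + 0.1348·75 = 128.0091
  x_3 = 0.2108·94 + 0.1526·41 + 0.1036·71 + 1.2075·82 + 0.2595·75 = 151.8989
  x_4 = 0.2687·94 + 0.1783·41 + 0.0780·71 + 0.2440·82 + 1.1871·75 = 147.1421

L[0,0] = 1.1348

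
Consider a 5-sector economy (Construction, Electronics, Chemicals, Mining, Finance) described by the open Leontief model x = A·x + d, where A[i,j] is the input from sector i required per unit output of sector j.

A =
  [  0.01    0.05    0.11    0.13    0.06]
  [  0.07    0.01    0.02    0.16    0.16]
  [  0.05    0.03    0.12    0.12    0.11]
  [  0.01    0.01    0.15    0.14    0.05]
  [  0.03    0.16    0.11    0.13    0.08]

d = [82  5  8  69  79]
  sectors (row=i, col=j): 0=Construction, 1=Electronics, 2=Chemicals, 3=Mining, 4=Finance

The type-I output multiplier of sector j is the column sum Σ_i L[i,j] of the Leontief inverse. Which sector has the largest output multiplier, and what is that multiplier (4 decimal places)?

Form M = I − A:
  [  0.99   -0.05   -0.11   -0.13   -0.06]
  [ -0.07    0.99   -0.02   -0.16   -0.16]
  [ -0.05   -0.03    0.88   -0.12   -0.11]
  [ -0.01   -0.01   -0.15    0.86   -0.05]
  [ -0.03   -0.16   -0.11   -0.13    0.92]
Leontief inverse L = M⁻¹:
  [  1.0304    0.0781    0.1811    0.2128    0.1140]
  [  0.0891    1.0553    0.1060    0.2572    0.2160]
  [  0.0733    0.0704    1.2060    0.2186    0.1731]
  [  0.0294    0.0371    0.2253    1.2209    0.1017]
  [  0.0620    0.1997    0.2004    0.2503    1.1633]
Total output x = L · d:
  x_0 = 1.0304·82 + 0.0781·5 + 0.1811·8 + 0.2128·69 + 0.1140·79 = 110.0178
  x_1 = 0.0891·82 + 1.0553·5 + 0.1060·8 + 0.2572·69 + 0.2160·79 = 48.2456
  x_2 = 0.0733·82 + 0.0704·5 + 1.2060·8 + 0.2186·69 + 0.1731·79 = 44.7777
  x_3 = 0.0294·82 + 0.0371·5 + 0.2253·8 + 1.2209·69 + 0.1017·79 = 96.6772
  x_4 = 0.0620·82 + 0.1997·5 + 0.2004·8 + 0.2503·69 + 1.1633·79 = 116.8624
Output multipliers (column sums of L):
  Construction: 1.2843
  Electronics: 1.4407
  Chemicals: 1.9188
  Mining: 2.1600
  Finance: 1.7681

Mining (2.1600)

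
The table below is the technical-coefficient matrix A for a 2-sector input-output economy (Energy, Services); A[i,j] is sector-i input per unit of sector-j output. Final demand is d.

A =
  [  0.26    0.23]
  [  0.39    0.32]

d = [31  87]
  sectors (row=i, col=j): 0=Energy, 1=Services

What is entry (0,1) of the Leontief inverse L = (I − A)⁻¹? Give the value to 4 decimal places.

Form M = I − A:
  [  0.74   -0.23]
  [ -0.39    0.68]
Leontief inverse L = M⁻¹:
  [  1.6445    0.5562]
  [  0.9432    1.7896]
Total output x = L · d:
  x_0 = 1.6445·31 + 0.5562·87 = 99.3712
  x_1 = 0.9432·31 + 1.7896·87 = 184.9335

L[0,1] = 0.5562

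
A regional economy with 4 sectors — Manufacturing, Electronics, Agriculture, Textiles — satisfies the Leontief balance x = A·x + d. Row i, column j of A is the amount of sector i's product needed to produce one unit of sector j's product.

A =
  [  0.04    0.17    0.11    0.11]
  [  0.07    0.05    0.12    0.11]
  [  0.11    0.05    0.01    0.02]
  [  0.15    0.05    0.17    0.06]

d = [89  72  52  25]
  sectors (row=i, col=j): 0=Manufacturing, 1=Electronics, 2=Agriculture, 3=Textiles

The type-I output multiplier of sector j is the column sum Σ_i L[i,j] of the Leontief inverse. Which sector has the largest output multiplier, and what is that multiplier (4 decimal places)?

Agriculture (1.6149)

Form M = I − A:
  [  0.96   -0.17   -0.11   -0.11]
  [ -0.07    0.95   -0.12   -0.11]
  [ -0.11   -0.05    0.99   -0.02]
  [ -0.15   -0.05   -0.17    0.94]
Leontief inverse L = M⁻¹:
  [  1.1021    0.2148    0.1756    0.1578]
  [  0.1219    1.0911    0.1708    0.1456]
  [  0.1328    0.0811    1.0428    0.0472]
  [  0.2064    0.1070    0.2257    1.1053]
Total output x = L · d:
  x_0 = 1.1021·89 + 0.2148·72 + 0.1756·52 + 0.1578·25 = 126.6278
  x_1 = 0.1219·89 + 1.0911·72 + 0.1708·52 + 0.1456·25 = 101.9262
  x_2 = 0.1328·89 + 0.0811·72 + 1.0428·52 + 0.0472·25 = 73.0648
  x_3 = 0.2064·89 + 0.1070·72 + 0.2257·52 + 1.1053·25 = 65.4378
Output multipliers (column sums of L):
  Manufacturing: 1.5631
  Electronics: 1.4940
  Agriculture: 1.6149
  Textiles: 1.4559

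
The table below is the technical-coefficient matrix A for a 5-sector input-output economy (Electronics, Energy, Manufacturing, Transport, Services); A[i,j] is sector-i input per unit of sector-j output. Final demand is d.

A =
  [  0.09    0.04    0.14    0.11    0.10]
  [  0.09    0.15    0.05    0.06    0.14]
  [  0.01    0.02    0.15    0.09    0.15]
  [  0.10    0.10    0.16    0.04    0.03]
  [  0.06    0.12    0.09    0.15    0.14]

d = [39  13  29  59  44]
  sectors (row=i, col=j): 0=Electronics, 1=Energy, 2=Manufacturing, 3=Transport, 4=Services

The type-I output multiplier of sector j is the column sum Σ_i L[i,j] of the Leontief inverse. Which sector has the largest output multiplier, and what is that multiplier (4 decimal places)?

Manufacturing (2.1271)

Form M = I − A:
  [  0.91   -0.04   -0.14   -0.11   -0.10]
  [ -0.09    0.85   -0.05   -0.06   -0.14]
  [ -0.01   -0.02    0.85   -0.09   -0.15]
  [ -0.10   -0.10   -0.16    0.96   -0.03]
  [ -0.06   -0.12   -0.09   -0.15    0.86]
Leontief inverse L = M⁻¹:
  [  1.1474    0.1113    0.2535    0.1938    0.2025]
  [  0.1575    1.2407    0.1538    0.1494    0.2523]
  [  0.0567    0.0862    1.2482    0.1670    0.2441]
  [  0.1496    0.1620    0.2572    1.1129    0.1274]
  [  0.1340    0.2182    0.2146    0.2460    1.2599]
Total output x = L · d:
  x_0 = 1.1474·39 + 0.1113·13 + 0.2535·29 + 0.1938·59 + 0.2025·44 = 73.8907
  x_1 = 0.1575·39 + 1.2407·13 + 0.1538·29 + 0.1494·59 + 0.2523·44 = 46.6465
  x_2 = 0.0567·39 + 0.0862·13 + 1.2482·29 + 0.1670·59 + 0.2441·44 = 60.1262
  x_3 = 0.1496·39 + 0.1620·13 + 0.2572·29 + 1.1129·59 + 0.1274·44 = 86.6677
  x_4 = 0.1340·39 + 0.2182·13 + 0.2146·29 + 0.2460·59 + 1.2599·44 = 84.2355
Output multipliers (column sums of L):
  Electronics: 1.6451
  Energy: 1.8184
  Manufacturing: 2.1271
  Transport: 1.8692
  Services: 2.0863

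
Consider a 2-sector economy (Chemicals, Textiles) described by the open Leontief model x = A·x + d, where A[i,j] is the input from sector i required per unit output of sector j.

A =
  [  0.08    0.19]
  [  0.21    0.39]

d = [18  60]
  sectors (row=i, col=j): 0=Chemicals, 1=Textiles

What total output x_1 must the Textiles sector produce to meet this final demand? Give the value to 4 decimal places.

Form M = I − A:
  [  0.92   -0.19]
  [ -0.21    0.61]
Leontief inverse L = M⁻¹:
  [  1.1702    0.3645]
  [  0.4028    1.7648]
Total output x = L · d:
  x_0 = 1.1702·18 + 0.3645·60 = 42.9311
  x_1 = 0.4028·18 + 1.7648·60 = 113.1402

113.1402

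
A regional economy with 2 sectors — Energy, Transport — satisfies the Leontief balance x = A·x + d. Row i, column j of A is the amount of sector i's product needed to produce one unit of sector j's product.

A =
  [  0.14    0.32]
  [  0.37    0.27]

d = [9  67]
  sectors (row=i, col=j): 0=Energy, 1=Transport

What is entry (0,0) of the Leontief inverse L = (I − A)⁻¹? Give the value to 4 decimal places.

L[0,0] = 1.4331

Form M = I − A:
  [  0.86   -0.32]
  [ -0.37    0.73]
Leontief inverse L = M⁻¹:
  [  1.4331    0.6282]
  [  0.7263    1.6883]
Total output x = L · d:
  x_0 = 1.4331·9 + 0.6282·67 = 54.9863
  x_1 = 0.7263·9 + 1.6883·67 = 119.6506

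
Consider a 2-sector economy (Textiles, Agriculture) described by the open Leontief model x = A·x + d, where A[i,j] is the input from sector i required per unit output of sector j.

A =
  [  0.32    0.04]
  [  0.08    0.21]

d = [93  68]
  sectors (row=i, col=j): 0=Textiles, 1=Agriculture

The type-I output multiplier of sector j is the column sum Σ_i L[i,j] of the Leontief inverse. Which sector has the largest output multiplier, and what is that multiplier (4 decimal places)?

Form M = I − A:
  [  0.68   -0.04]
  [ -0.08    0.79]
Leontief inverse L = M⁻¹:
  [  1.4794    0.0749]
  [  0.1498    1.2734]
Total output x = L · d:
  x_0 = 1.4794·93 + 0.0749·68 = 142.6779
  x_1 = 0.1498·93 + 1.2734·68 = 100.5243
Output multipliers (column sums of L):
  Textiles: 1.6292
  Agriculture: 1.3483

Textiles (1.6292)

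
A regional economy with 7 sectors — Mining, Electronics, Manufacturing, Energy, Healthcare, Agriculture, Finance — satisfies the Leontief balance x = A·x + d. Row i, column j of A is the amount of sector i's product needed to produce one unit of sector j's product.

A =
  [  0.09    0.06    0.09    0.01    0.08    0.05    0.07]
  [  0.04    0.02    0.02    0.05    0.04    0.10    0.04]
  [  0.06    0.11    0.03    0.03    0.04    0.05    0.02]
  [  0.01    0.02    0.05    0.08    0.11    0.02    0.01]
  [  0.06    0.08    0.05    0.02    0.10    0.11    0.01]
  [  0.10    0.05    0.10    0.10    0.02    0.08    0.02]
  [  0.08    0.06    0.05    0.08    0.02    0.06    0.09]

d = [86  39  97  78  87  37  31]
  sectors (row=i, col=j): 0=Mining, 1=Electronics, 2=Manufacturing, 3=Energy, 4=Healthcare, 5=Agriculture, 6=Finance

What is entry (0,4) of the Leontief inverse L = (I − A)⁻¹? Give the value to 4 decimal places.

Form M = I − A:
  [  0.91   -0.06   -0.09   -0.01   -0.08   -0.05   -0.07]
  [ -0.04    0.98   -0.02   -0.05   -0.04   -0.10   -0.04]
  [ -0.06   -0.11    0.97   -0.03   -0.04   -0.05   -0.02]
  [ -0.01   -0.02   -0.05    0.92   -0.11   -0.02   -0.01]
  [ -0.06   -0.08   -0.05   -0.02    0.90   -0.11   -0.01]
  [ -0.10   -0.05   -0.10   -0.10   -0.02    0.92   -0.02]
  [ -0.08   -0.06   -0.05   -0.08   -0.02   -0.06    0.91]
Leontief inverse L = M⁻¹:
  [  1.1409    0.1069    0.1324    0.0450    0.1221    0.1029    0.0995]
  [  0.0750    1.0487    0.0532    0.0807    0.0698    0.1348    0.0577]
  [  0.0949    0.1390    1.0607    0.0580    0.0717    0.0904    0.0401]
  [  0.0367    0.0492    0.0755    1.1034    0.1453    0.0542    0.0216]
  [  0.1082    0.1217    0.0929    0.0563    1.1415    0.1640    0.0325]
  [  0.1475    0.0939    0.1448    0.1394    0.0668    1.1270    0.0457]
  [  0.1258    0.0994    0.0917    0.1199    0.0615    0.1056    1.1193]
Total output x = L · d:
  x_0 = 1.1409·86 + 0.1069·39 + 0.1324·97 + 0.0450·78 + 0.1221·87 + 0.1029·37 + 0.0995·31 = 136.1540
  x_1 = 0.0750·86 + 1.0487·39 + 0.0532·97 + 0.0807·78 + 0.0698·87 + 0.1348·37 + 0.0577·31 = 71.6531
  x_2 = 0.0949·86 + 0.1390·39 + 1.0607·97 + 0.0580·78 + 0.0717·87 + 0.0904·37 + 0.0401·31 = 131.8202
  x_3 = 0.0367·86 + 0.0492·39 + 0.0755·97 + 1.1034·78 + 0.1453·87 + 0.0542·37 + 0.0216·31 = 113.7836
  x_4 = 0.1082·86 + 0.1217·39 + 0.0929·97 + 0.0563·78 + 1.1415·87 + 0.1640·37 + 0.0325·31 = 133.8420
  x_5 = 0.1475·86 + 0.0939·39 + 0.1448·97 + 0.1394·78 + 0.0668·87 + 1.1270·37 + 0.0457·31 = 90.1882
  x_6 = 0.1258·86 + 0.0994·39 + 0.0917·97 + 0.1199·78 + 0.0615·87 + 0.1056·37 + 1.1193·31 = 76.8938

L[0,4] = 0.1221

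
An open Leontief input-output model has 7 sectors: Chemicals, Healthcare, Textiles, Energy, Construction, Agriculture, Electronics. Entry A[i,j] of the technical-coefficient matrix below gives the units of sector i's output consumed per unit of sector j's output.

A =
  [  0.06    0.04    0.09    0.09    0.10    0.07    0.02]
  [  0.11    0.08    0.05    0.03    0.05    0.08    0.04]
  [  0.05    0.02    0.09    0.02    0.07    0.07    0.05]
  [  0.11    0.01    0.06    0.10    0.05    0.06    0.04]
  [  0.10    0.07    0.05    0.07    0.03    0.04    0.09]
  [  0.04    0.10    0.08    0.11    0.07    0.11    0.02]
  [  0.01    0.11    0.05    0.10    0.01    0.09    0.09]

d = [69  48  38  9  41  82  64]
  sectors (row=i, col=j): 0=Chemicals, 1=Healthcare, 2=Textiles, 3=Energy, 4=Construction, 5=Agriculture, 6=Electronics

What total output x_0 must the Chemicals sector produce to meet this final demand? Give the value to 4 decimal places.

109.3131

Form M = I − A:
  [  0.94   -0.04   -0.09   -0.09   -0.10   -0.07   -0.02]
  [ -0.11    0.92   -0.05   -0.03   -0.05   -0.08   -0.04]
  [ -0.05   -0.02    0.91   -0.02   -0.07   -0.07   -0.05]
  [ -0.11   -0.01   -0.06    0.90   -0.05   -0.06   -0.04]
  [ -0.10   -0.07   -0.05   -0.07    0.97   -0.04   -0.09]
  [ -0.04   -0.10   -0.08   -0.11   -0.07    0.89   -0.02]
  [ -0.01   -0.11   -0.05   -0.10   -0.01   -0.09    0.91]
Leontief inverse L = M⁻¹:
  [  1.1218    0.0865    0.1488    0.1527    0.1488    0.1309    0.0609]
  [  0.1656    1.1294    0.1064    0.0899    0.0986    0.1411    0.0759]
  [  0.0931    0.0608    1.1371    0.0690    0.1079    0.1202    0.0835]
  [  0.1642    0.0514    0.1154    1.1620    0.0970    0.1169    0.0755]
  [  0.1552    0.1188    0.1057    0.1323    1.0762    0.1015    0.1289]
  [  0.1114    0.1556    0.1458    0.1809    0.1253    1.1821    0.0636]
  [  0.0682    0.1631    0.1052    0.1634    0.0544    0.1560    1.1293]
Total output x = L · d:
  x_0 = 1.1218·69 + 0.0865·48 + 0.1488·38 + 0.1527·9 + 0.1488·41 + 0.1309·82 + 0.0609·64 = 109.3131
  x_1 = 0.1656·69 + 1.1294·48 + 0.1064·38 + 0.0899·9 + 0.0986·41 + 0.1411·82 + 0.0759·64 = 90.9575
  x_2 = 0.0931·69 + 0.0608·48 + 1.1371·38 + 0.0690·9 + 0.1079·41 + 0.1202·82 + 0.0835·64 = 72.7975
  x_3 = 0.1642·69 + 0.0514·48 + 0.1154·38 + 1.1620·9 + 0.0970·41 + 0.1169·82 + 0.0755·64 = 47.0421
  x_4 = 0.1552·69 + 0.1188·48 + 0.1057·38 + 0.1323·9 + 1.0762·41 + 0.1015·82 + 0.1289·64 = 82.3168
  x_5 = 0.1114·69 + 0.1556·48 + 0.1458·38 + 0.1809·9 + 0.1253·41 + 1.1821·82 + 0.0636·64 = 128.4663
  x_6 = 0.0682·69 + 0.1631·48 + 0.1052·38 + 0.1634·9 + 0.0544·41 + 0.1560·82 + 1.1293·64 = 105.3051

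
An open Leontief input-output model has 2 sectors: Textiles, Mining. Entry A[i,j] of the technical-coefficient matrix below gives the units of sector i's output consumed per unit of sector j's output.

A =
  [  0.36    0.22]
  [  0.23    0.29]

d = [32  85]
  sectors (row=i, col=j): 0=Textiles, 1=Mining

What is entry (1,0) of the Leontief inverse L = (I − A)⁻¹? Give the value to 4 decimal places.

L[1,0] = 0.5696

Form M = I − A:
  [  0.64   -0.22]
  [ -0.23    0.71]
Leontief inverse L = M⁻¹:
  [  1.7583    0.5448]
  [  0.5696    1.5849]
Total output x = L · d:
  x_0 = 1.7583·32 + 0.5448·85 = 102.5755
  x_1 = 0.5696·32 + 1.5849·85 = 152.9470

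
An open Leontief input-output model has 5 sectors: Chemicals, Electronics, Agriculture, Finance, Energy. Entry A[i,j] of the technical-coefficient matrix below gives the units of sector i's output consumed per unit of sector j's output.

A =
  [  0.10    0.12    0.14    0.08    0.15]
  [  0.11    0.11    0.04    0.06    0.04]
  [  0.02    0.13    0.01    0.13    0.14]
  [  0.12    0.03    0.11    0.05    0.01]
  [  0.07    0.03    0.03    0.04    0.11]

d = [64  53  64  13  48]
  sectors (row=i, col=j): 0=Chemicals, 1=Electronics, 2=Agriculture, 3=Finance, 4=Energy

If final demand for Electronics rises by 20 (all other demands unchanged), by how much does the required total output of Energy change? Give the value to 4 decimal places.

1.2961

Form M = I − A:
  [  0.90   -0.12   -0.14   -0.08   -0.15]
  [ -0.11    0.89   -0.04   -0.06   -0.04]
  [ -0.02   -0.13    0.99   -0.13   -0.14]
  [ -0.12   -0.03   -0.11    0.95   -0.01]
  [ -0.07   -0.03   -0.03   -0.04    0.89]
Leontief inverse L = M⁻¹:
  [  1.1787    0.2011    0.1987    0.1493    0.2406]
  [  0.1654    1.1649    0.0848    0.1031    0.0947]
  [  0.0825    0.1771    1.0536    0.1703    0.1895]
  [  0.1648    0.0834    0.1504    1.0952    0.0675]
  [  0.1085    0.0648    0.0608    0.0702    1.1551]
Total output x = L · d:
  x_0 = 1.1787·64 + 0.2011·53 + 0.1987·64 + 0.1493·13 + 0.2406·48 = 112.3037
  x_1 = 0.1654·64 + 1.1649·53 + 0.0848·64 + 0.1031·13 + 0.0947·48 = 83.6393
  x_2 = 0.0825·64 + 0.1771·53 + 1.0536·64 + 0.1703·13 + 0.1895·48 = 93.4098
  x_3 = 0.1648·64 + 0.0834·53 + 0.1504·64 + 1.0952·13 + 0.0675·48 = 42.0705
  x_4 = 0.1085·64 + 0.0648·53 + 0.0608·64 + 0.0702·13 + 1.1551·48 = 70.6242
Δx_4 = L[4,1] · Δd_1 = 0.0648 · 20 = 1.2961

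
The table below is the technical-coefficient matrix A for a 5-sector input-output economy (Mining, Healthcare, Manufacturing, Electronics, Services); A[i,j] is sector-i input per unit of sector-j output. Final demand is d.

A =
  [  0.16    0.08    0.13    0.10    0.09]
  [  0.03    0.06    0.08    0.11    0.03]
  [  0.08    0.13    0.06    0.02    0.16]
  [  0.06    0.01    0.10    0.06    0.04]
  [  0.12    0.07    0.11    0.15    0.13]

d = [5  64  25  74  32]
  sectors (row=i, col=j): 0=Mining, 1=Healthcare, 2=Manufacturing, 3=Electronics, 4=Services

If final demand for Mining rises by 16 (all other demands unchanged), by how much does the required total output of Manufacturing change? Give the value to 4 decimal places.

Form M = I − A:
  [  0.84   -0.08   -0.13   -0.10   -0.09]
  [ -0.03    0.94   -0.08   -0.11   -0.03]
  [ -0.08   -0.13    0.94   -0.02   -0.16]
  [ -0.06   -0.01   -0.10    0.94   -0.04]
  [ -0.12   -0.07   -0.11   -0.15    0.87]
Leontief inverse L = M⁻¹:
  [  1.2577    0.1545    0.2287    0.1864    0.1861]
  [  0.0729    1.0950    0.1282    0.1507    0.0758]
  [  0.1564    0.1897    1.1401    0.1009    0.2370]
  [  0.1070    0.0477    0.1462    1.0983    0.0901]
  [  0.2176    0.1416    0.2112    0.2400    1.2267]
Total output x = L · d:
  x_0 = 1.2577·5 + 0.1545·64 + 0.2287·25 + 0.1864·74 + 0.1861·32 = 41.6435
  x_1 = 0.0729·5 + 1.0950·64 + 0.1282·25 + 0.1507·74 + 0.0758·32 = 87.2287
  x_2 = 0.1564·5 + 0.1897·64 + 1.1401·25 + 0.1009·74 + 0.2370·32 = 56.4790
  x_3 = 0.1070·5 + 0.0477·64 + 0.1462·25 + 1.0983·74 + 0.0901·32 = 91.4006
  x_4 = 0.2176·5 + 0.1416·64 + 0.2112·25 + 0.2400·74 + 1.2267·32 = 72.4437
Δx_2 = L[2,0] · Δd_0 = 0.1564 · 16 = 2.5028

2.5028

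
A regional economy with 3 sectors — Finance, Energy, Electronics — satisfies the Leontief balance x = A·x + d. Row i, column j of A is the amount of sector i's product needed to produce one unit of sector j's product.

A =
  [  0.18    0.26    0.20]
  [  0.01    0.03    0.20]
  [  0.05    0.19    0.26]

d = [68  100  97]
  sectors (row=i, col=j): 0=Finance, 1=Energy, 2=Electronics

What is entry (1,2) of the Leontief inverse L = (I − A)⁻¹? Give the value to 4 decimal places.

Form M = I − A:
  [  0.82   -0.26   -0.20]
  [ -0.01    0.97   -0.20]
  [ -0.05   -0.19    0.74]
Leontief inverse L = M⁻¹:
  [  1.2523    0.4244    0.4532]
  [  0.0321    1.0994    0.3058]
  [  0.0928    0.3110    1.4605]
Total output x = L · d:
  x_0 = 1.2523·68 + 0.4244·100 + 0.4532·97 = 171.5603
  x_1 = 0.0321·68 + 1.0994·100 + 0.3058·97 = 141.7846
  x_2 = 0.0928·68 + 0.3110·100 + 1.4605·97 = 179.0771

L[1,2] = 0.3058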